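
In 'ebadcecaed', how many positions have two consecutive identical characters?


Looking for consecutive identical characters in 'ebadcecaed':
  pos 0-1: 'e' vs 'b' -> different
  pos 1-2: 'b' vs 'a' -> different
  pos 2-3: 'a' vs 'd' -> different
  pos 3-4: 'd' vs 'c' -> different
  pos 4-5: 'c' vs 'e' -> different
  pos 5-6: 'e' vs 'c' -> different
  pos 6-7: 'c' vs 'a' -> different
  pos 7-8: 'a' vs 'e' -> different
  pos 8-9: 'e' vs 'd' -> different
Consecutive identical pairs: []
Count: 0

0


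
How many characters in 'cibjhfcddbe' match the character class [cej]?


Character class [cej] matches any of: {c, e, j}
Scanning string 'cibjhfcddbe' character by character:
  pos 0: 'c' -> MATCH
  pos 1: 'i' -> no
  pos 2: 'b' -> no
  pos 3: 'j' -> MATCH
  pos 4: 'h' -> no
  pos 5: 'f' -> no
  pos 6: 'c' -> MATCH
  pos 7: 'd' -> no
  pos 8: 'd' -> no
  pos 9: 'b' -> no
  pos 10: 'e' -> MATCH
Total matches: 4

4


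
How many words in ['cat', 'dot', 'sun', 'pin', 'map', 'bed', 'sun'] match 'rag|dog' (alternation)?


Alternation 'rag|dog' matches either 'rag' or 'dog'.
Checking each word:
  'cat' -> no
  'dot' -> no
  'sun' -> no
  'pin' -> no
  'map' -> no
  'bed' -> no
  'sun' -> no
Matches: []
Count: 0

0


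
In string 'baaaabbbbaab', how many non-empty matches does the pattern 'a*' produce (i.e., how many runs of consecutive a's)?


Pattern 'a*' matches zero or more a's. We want non-empty runs of consecutive a's.
String: 'baaaabbbbaab'
Walking through the string to find runs of a's:
  Run 1: positions 1-4 -> 'aaaa'
  Run 2: positions 9-10 -> 'aa'
Non-empty runs found: ['aaaa', 'aa']
Count: 2

2


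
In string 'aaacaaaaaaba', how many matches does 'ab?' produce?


Pattern 'ab?' matches 'a' optionally followed by 'b'.
String: 'aaacaaaaaaba'
Scanning left to right for 'a' then checking next char:
  Match 1: 'a' (a not followed by b)
  Match 2: 'a' (a not followed by b)
  Match 3: 'a' (a not followed by b)
  Match 4: 'a' (a not followed by b)
  Match 5: 'a' (a not followed by b)
  Match 6: 'a' (a not followed by b)
  Match 7: 'a' (a not followed by b)
  Match 8: 'a' (a not followed by b)
  Match 9: 'ab' (a followed by b)
  Match 10: 'a' (a not followed by b)
Total matches: 10

10


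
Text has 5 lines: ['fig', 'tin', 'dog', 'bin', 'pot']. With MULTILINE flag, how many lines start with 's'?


With MULTILINE flag, ^ matches the start of each line.
Lines: ['fig', 'tin', 'dog', 'bin', 'pot']
Checking which lines start with 's':
  Line 1: 'fig' -> no
  Line 2: 'tin' -> no
  Line 3: 'dog' -> no
  Line 4: 'bin' -> no
  Line 5: 'pot' -> no
Matching lines: []
Count: 0

0


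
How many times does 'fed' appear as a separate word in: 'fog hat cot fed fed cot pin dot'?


Scanning each word for exact match 'fed':
  Word 1: 'fog' -> no
  Word 2: 'hat' -> no
  Word 3: 'cot' -> no
  Word 4: 'fed' -> MATCH
  Word 5: 'fed' -> MATCH
  Word 6: 'cot' -> no
  Word 7: 'pin' -> no
  Word 8: 'dot' -> no
Total matches: 2

2


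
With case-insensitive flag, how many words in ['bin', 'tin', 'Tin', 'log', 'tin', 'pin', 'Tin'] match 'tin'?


Case-insensitive matching: compare each word's lowercase form to 'tin'.
  'bin' -> lower='bin' -> no
  'tin' -> lower='tin' -> MATCH
  'Tin' -> lower='tin' -> MATCH
  'log' -> lower='log' -> no
  'tin' -> lower='tin' -> MATCH
  'pin' -> lower='pin' -> no
  'Tin' -> lower='tin' -> MATCH
Matches: ['tin', 'Tin', 'tin', 'Tin']
Count: 4

4


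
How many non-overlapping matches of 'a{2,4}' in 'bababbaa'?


Pattern 'a{2,4}' matches between 2 and 4 consecutive a's (greedy).
String: 'bababbaa'
Finding runs of a's and applying greedy matching:
  Run at pos 1: 'a' (length 1)
  Run at pos 3: 'a' (length 1)
  Run at pos 6: 'aa' (length 2)
Matches: ['aa']
Count: 1

1


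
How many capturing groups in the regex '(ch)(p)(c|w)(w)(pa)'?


To count capturing groups, count each '(' that starts a group.
Pattern: '(ch)(p)(c|w)(w)(pa)'
Walking through the pattern:
  Position 0: '(' -> group #1
  Position 4: '(' -> group #2
  Position 7: '(' -> group #3
  Position 12: '(' -> group #4
  Position 15: '(' -> group #5
Total capturing groups: 5

5


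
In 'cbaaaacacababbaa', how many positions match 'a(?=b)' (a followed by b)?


Lookahead 'a(?=b)' matches 'a' only when followed by 'b'.
String: 'cbaaaacacababbaa'
Checking each position where char is 'a':
  pos 2: 'a' -> no (next='a')
  pos 3: 'a' -> no (next='a')
  pos 4: 'a' -> no (next='a')
  pos 5: 'a' -> no (next='c')
  pos 7: 'a' -> no (next='c')
  pos 9: 'a' -> MATCH (next='b')
  pos 11: 'a' -> MATCH (next='b')
  pos 14: 'a' -> no (next='a')
Matching positions: [9, 11]
Count: 2

2


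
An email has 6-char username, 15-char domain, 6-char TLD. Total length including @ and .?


An email address has format: username@domain.tld
Username length: 6
'@' character: 1
Domain length: 15
'.' character: 1
TLD length: 6
Total = 6 + 1 + 15 + 1 + 6 = 29

29


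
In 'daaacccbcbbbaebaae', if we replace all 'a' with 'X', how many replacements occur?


re.sub('a', 'X', text) replaces every occurrence of 'a' with 'X'.
Text: 'daaacccbcbbbaebaae'
Scanning for 'a':
  pos 1: 'a' -> replacement #1
  pos 2: 'a' -> replacement #2
  pos 3: 'a' -> replacement #3
  pos 12: 'a' -> replacement #4
  pos 15: 'a' -> replacement #5
  pos 16: 'a' -> replacement #6
Total replacements: 6

6


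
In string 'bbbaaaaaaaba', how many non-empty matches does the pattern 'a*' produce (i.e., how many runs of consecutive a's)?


Pattern 'a*' matches zero or more a's. We want non-empty runs of consecutive a's.
String: 'bbbaaaaaaaba'
Walking through the string to find runs of a's:
  Run 1: positions 3-9 -> 'aaaaaaa'
  Run 2: positions 11-11 -> 'a'
Non-empty runs found: ['aaaaaaa', 'a']
Count: 2

2


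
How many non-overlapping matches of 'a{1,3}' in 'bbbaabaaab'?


Pattern 'a{1,3}' matches between 1 and 3 consecutive a's (greedy).
String: 'bbbaabaaab'
Finding runs of a's and applying greedy matching:
  Run at pos 3: 'aa' (length 2)
  Run at pos 6: 'aaa' (length 3)
Matches: ['aa', 'aaa']
Count: 2

2


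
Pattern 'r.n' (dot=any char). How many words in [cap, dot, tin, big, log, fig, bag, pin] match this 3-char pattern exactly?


Pattern 'r.n' means: starts with 'r', any single char, ends with 'n'.
Checking each word (must be exactly 3 chars):
  'cap' (len=3): no
  'dot' (len=3): no
  'tin' (len=3): no
  'big' (len=3): no
  'log' (len=3): no
  'fig' (len=3): no
  'bag' (len=3): no
  'pin' (len=3): no
Matching words: []
Total: 0

0


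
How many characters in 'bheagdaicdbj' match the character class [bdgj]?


Character class [bdgj] matches any of: {b, d, g, j}
Scanning string 'bheagdaicdbj' character by character:
  pos 0: 'b' -> MATCH
  pos 1: 'h' -> no
  pos 2: 'e' -> no
  pos 3: 'a' -> no
  pos 4: 'g' -> MATCH
  pos 5: 'd' -> MATCH
  pos 6: 'a' -> no
  pos 7: 'i' -> no
  pos 8: 'c' -> no
  pos 9: 'd' -> MATCH
  pos 10: 'b' -> MATCH
  pos 11: 'j' -> MATCH
Total matches: 6

6


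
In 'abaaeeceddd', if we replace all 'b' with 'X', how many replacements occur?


re.sub('b', 'X', text) replaces every occurrence of 'b' with 'X'.
Text: 'abaaeeceddd'
Scanning for 'b':
  pos 1: 'b' -> replacement #1
Total replacements: 1

1


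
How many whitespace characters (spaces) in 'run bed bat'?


\s matches whitespace characters (spaces, tabs, etc.).
Text: 'run bed bat'
This text has 3 words separated by spaces.
Number of spaces = number of words - 1 = 3 - 1 = 2

2


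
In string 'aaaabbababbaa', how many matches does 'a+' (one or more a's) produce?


Pattern 'a+' matches one or more consecutive a's.
String: 'aaaabbababbaa'
Scanning for runs of a:
  Match 1: 'aaaa' (length 4)
  Match 2: 'a' (length 1)
  Match 3: 'a' (length 1)
  Match 4: 'aa' (length 2)
Total matches: 4

4


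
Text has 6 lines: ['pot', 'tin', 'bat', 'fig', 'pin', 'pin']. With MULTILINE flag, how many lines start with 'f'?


With MULTILINE flag, ^ matches the start of each line.
Lines: ['pot', 'tin', 'bat', 'fig', 'pin', 'pin']
Checking which lines start with 'f':
  Line 1: 'pot' -> no
  Line 2: 'tin' -> no
  Line 3: 'bat' -> no
  Line 4: 'fig' -> MATCH
  Line 5: 'pin' -> no
  Line 6: 'pin' -> no
Matching lines: ['fig']
Count: 1

1


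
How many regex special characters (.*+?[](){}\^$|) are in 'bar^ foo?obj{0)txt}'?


Regex special characters are: . * + ? [ ] ( ) { } \ ^ $ |
Scanning 'bar^ foo?obj{0)txt}':
  pos 3: '^' -> SPECIAL
  pos 8: '?' -> SPECIAL
  pos 12: '{' -> SPECIAL
  pos 14: ')' -> SPECIAL
  pos 18: '}' -> SPECIAL
Special chars found: ['^', '?', '{', ')', '}']
Total: 5

5


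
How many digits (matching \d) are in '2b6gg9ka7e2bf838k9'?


\d matches any digit 0-9.
Scanning '2b6gg9ka7e2bf838k9':
  pos 0: '2' -> DIGIT
  pos 2: '6' -> DIGIT
  pos 5: '9' -> DIGIT
  pos 8: '7' -> DIGIT
  pos 10: '2' -> DIGIT
  pos 13: '8' -> DIGIT
  pos 14: '3' -> DIGIT
  pos 15: '8' -> DIGIT
  pos 17: '9' -> DIGIT
Digits found: ['2', '6', '9', '7', '2', '8', '3', '8', '9']
Total: 9

9


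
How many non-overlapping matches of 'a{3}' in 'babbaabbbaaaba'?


Pattern 'a{3}' matches exactly 3 consecutive a's (greedy, non-overlapping).
String: 'babbaabbbaaaba'
Scanning for runs of a's:
  Run at pos 1: 'a' (length 1) -> 0 match(es)
  Run at pos 4: 'aa' (length 2) -> 0 match(es)
  Run at pos 9: 'aaa' (length 3) -> 1 match(es)
  Run at pos 13: 'a' (length 1) -> 0 match(es)
Matches found: ['aaa']
Total: 1

1


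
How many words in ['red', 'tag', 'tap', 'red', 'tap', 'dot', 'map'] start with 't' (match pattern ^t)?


Pattern ^t anchors to start of word. Check which words begin with 't':
  'red' -> no
  'tag' -> MATCH (starts with 't')
  'tap' -> MATCH (starts with 't')
  'red' -> no
  'tap' -> MATCH (starts with 't')
  'dot' -> no
  'map' -> no
Matching words: ['tag', 'tap', 'tap']
Count: 3

3


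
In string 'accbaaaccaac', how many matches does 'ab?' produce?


Pattern 'ab?' matches 'a' optionally followed by 'b'.
String: 'accbaaaccaac'
Scanning left to right for 'a' then checking next char:
  Match 1: 'a' (a not followed by b)
  Match 2: 'a' (a not followed by b)
  Match 3: 'a' (a not followed by b)
  Match 4: 'a' (a not followed by b)
  Match 5: 'a' (a not followed by b)
  Match 6: 'a' (a not followed by b)
Total matches: 6

6


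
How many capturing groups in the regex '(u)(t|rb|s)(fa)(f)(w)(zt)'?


To count capturing groups, count each '(' that starts a group.
Pattern: '(u)(t|rb|s)(fa)(f)(w)(zt)'
Walking through the pattern:
  Position 0: '(' -> group #1
  Position 3: '(' -> group #2
  Position 11: '(' -> group #3
  Position 15: '(' -> group #4
  Position 18: '(' -> group #5
  Position 21: '(' -> group #6
Total capturing groups: 6

6


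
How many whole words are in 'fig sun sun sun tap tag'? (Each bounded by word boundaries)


Word boundaries (\b) mark the start/end of each word.
Text: 'fig sun sun sun tap tag'
Splitting by whitespace:
  Word 1: 'fig'
  Word 2: 'sun'
  Word 3: 'sun'
  Word 4: 'sun'
  Word 5: 'tap'
  Word 6: 'tag'
Total whole words: 6

6


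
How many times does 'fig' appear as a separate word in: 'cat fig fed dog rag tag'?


Scanning each word for exact match 'fig':
  Word 1: 'cat' -> no
  Word 2: 'fig' -> MATCH
  Word 3: 'fed' -> no
  Word 4: 'dog' -> no
  Word 5: 'rag' -> no
  Word 6: 'tag' -> no
Total matches: 1

1


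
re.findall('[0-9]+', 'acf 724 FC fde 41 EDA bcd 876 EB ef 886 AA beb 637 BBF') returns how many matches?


Pattern '[0-9]+' finds one or more digits.
Text: 'acf 724 FC fde 41 EDA bcd 876 EB ef 886 AA beb 637 BBF'
Scanning for matches:
  Match 1: '724'
  Match 2: '41'
  Match 3: '876'
  Match 4: '886'
  Match 5: '637'
Total matches: 5

5


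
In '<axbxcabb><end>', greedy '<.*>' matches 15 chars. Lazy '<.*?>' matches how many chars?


Greedy '<.*>' tries to match as MUCH as possible.
Lazy '<.*?>' tries to match as LITTLE as possible.

String: '<axbxcabb><end>'
Greedy '<.*>' starts at first '<' and extends to the LAST '>': '<axbxcabb><end>' (15 chars)
Lazy '<.*?>' starts at first '<' and stops at the FIRST '>': '<axbxcabb>' (10 chars)

10


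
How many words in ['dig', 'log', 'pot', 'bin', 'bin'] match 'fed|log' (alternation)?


Alternation 'fed|log' matches either 'fed' or 'log'.
Checking each word:
  'dig' -> no
  'log' -> MATCH
  'pot' -> no
  'bin' -> no
  'bin' -> no
Matches: ['log']
Count: 1

1


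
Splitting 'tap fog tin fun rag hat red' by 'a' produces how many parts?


Splitting by 'a' breaks the string at each occurrence of the separator.
Text: 'tap fog tin fun rag hat red'
Parts after split:
  Part 1: 't'
  Part 2: 'p fog tin fun r'
  Part 3: 'g h'
  Part 4: 't red'
Total parts: 4

4


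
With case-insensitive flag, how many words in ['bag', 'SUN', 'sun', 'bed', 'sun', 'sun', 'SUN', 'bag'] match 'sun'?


Case-insensitive matching: compare each word's lowercase form to 'sun'.
  'bag' -> lower='bag' -> no
  'SUN' -> lower='sun' -> MATCH
  'sun' -> lower='sun' -> MATCH
  'bed' -> lower='bed' -> no
  'sun' -> lower='sun' -> MATCH
  'sun' -> lower='sun' -> MATCH
  'SUN' -> lower='sun' -> MATCH
  'bag' -> lower='bag' -> no
Matches: ['SUN', 'sun', 'sun', 'sun', 'SUN']
Count: 5

5


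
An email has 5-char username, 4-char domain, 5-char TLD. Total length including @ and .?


An email address has format: username@domain.tld
Username length: 5
'@' character: 1
Domain length: 4
'.' character: 1
TLD length: 5
Total = 5 + 1 + 4 + 1 + 5 = 16

16


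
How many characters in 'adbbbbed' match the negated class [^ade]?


Negated class [^ade] matches any char NOT in {a, d, e}
Scanning 'adbbbbed':
  pos 0: 'a' -> no (excluded)
  pos 1: 'd' -> no (excluded)
  pos 2: 'b' -> MATCH
  pos 3: 'b' -> MATCH
  pos 4: 'b' -> MATCH
  pos 5: 'b' -> MATCH
  pos 6: 'e' -> no (excluded)
  pos 7: 'd' -> no (excluded)
Total matches: 4

4


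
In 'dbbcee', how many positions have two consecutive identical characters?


Looking for consecutive identical characters in 'dbbcee':
  pos 0-1: 'd' vs 'b' -> different
  pos 1-2: 'b' vs 'b' -> MATCH ('bb')
  pos 2-3: 'b' vs 'c' -> different
  pos 3-4: 'c' vs 'e' -> different
  pos 4-5: 'e' vs 'e' -> MATCH ('ee')
Consecutive identical pairs: ['bb', 'ee']
Count: 2

2


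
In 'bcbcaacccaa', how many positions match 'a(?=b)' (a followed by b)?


Lookahead 'a(?=b)' matches 'a' only when followed by 'b'.
String: 'bcbcaacccaa'
Checking each position where char is 'a':
  pos 4: 'a' -> no (next='a')
  pos 5: 'a' -> no (next='c')
  pos 9: 'a' -> no (next='a')
Matching positions: []
Count: 0

0


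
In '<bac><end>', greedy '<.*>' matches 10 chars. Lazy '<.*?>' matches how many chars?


Greedy '<.*>' tries to match as MUCH as possible.
Lazy '<.*?>' tries to match as LITTLE as possible.

String: '<bac><end>'
Greedy '<.*>' starts at first '<' and extends to the LAST '>': '<bac><end>' (10 chars)
Lazy '<.*?>' starts at first '<' and stops at the FIRST '>': '<bac>' (5 chars)

5


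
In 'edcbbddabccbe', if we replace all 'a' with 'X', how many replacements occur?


re.sub('a', 'X', text) replaces every occurrence of 'a' with 'X'.
Text: 'edcbbddabccbe'
Scanning for 'a':
  pos 7: 'a' -> replacement #1
Total replacements: 1

1


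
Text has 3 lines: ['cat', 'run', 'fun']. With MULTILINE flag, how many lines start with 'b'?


With MULTILINE flag, ^ matches the start of each line.
Lines: ['cat', 'run', 'fun']
Checking which lines start with 'b':
  Line 1: 'cat' -> no
  Line 2: 'run' -> no
  Line 3: 'fun' -> no
Matching lines: []
Count: 0

0


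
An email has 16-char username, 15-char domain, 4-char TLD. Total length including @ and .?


An email address has format: username@domain.tld
Username length: 16
'@' character: 1
Domain length: 15
'.' character: 1
TLD length: 4
Total = 16 + 1 + 15 + 1 + 4 = 37

37


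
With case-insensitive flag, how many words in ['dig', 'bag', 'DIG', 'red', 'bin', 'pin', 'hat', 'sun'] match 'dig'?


Case-insensitive matching: compare each word's lowercase form to 'dig'.
  'dig' -> lower='dig' -> MATCH
  'bag' -> lower='bag' -> no
  'DIG' -> lower='dig' -> MATCH
  'red' -> lower='red' -> no
  'bin' -> lower='bin' -> no
  'pin' -> lower='pin' -> no
  'hat' -> lower='hat' -> no
  'sun' -> lower='sun' -> no
Matches: ['dig', 'DIG']
Count: 2

2


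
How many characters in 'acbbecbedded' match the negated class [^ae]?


Negated class [^ae] matches any char NOT in {a, e}
Scanning 'acbbecbedded':
  pos 0: 'a' -> no (excluded)
  pos 1: 'c' -> MATCH
  pos 2: 'b' -> MATCH
  pos 3: 'b' -> MATCH
  pos 4: 'e' -> no (excluded)
  pos 5: 'c' -> MATCH
  pos 6: 'b' -> MATCH
  pos 7: 'e' -> no (excluded)
  pos 8: 'd' -> MATCH
  pos 9: 'd' -> MATCH
  pos 10: 'e' -> no (excluded)
  pos 11: 'd' -> MATCH
Total matches: 8

8


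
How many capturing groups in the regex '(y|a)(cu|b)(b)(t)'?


To count capturing groups, count each '(' that starts a group.
Pattern: '(y|a)(cu|b)(b)(t)'
Walking through the pattern:
  Position 0: '(' -> group #1
  Position 5: '(' -> group #2
  Position 11: '(' -> group #3
  Position 14: '(' -> group #4
Total capturing groups: 4

4


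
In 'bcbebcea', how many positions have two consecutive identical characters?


Looking for consecutive identical characters in 'bcbebcea':
  pos 0-1: 'b' vs 'c' -> different
  pos 1-2: 'c' vs 'b' -> different
  pos 2-3: 'b' vs 'e' -> different
  pos 3-4: 'e' vs 'b' -> different
  pos 4-5: 'b' vs 'c' -> different
  pos 5-6: 'c' vs 'e' -> different
  pos 6-7: 'e' vs 'a' -> different
Consecutive identical pairs: []
Count: 0

0


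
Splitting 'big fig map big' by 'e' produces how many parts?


Splitting by 'e' breaks the string at each occurrence of the separator.
Text: 'big fig map big'
Parts after split:
  Part 1: 'big fig map big'
Total parts: 1

1


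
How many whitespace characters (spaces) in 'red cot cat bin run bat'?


\s matches whitespace characters (spaces, tabs, etc.).
Text: 'red cot cat bin run bat'
This text has 6 words separated by spaces.
Number of spaces = number of words - 1 = 6 - 1 = 5

5


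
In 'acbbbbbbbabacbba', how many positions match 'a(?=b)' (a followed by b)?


Lookahead 'a(?=b)' matches 'a' only when followed by 'b'.
String: 'acbbbbbbbabacbba'
Checking each position where char is 'a':
  pos 0: 'a' -> no (next='c')
  pos 9: 'a' -> MATCH (next='b')
  pos 11: 'a' -> no (next='c')
Matching positions: [9]
Count: 1

1


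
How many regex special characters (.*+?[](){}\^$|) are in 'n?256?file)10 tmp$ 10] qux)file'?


Regex special characters are: . * + ? [ ] ( ) { } \ ^ $ |
Scanning 'n?256?file)10 tmp$ 10] qux)file':
  pos 1: '?' -> SPECIAL
  pos 5: '?' -> SPECIAL
  pos 10: ')' -> SPECIAL
  pos 17: '$' -> SPECIAL
  pos 21: ']' -> SPECIAL
  pos 26: ')' -> SPECIAL
Special chars found: ['?', '?', ')', '$', ']', ')']
Total: 6

6


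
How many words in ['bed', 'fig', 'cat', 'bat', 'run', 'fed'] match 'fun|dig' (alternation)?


Alternation 'fun|dig' matches either 'fun' or 'dig'.
Checking each word:
  'bed' -> no
  'fig' -> no
  'cat' -> no
  'bat' -> no
  'run' -> no
  'fed' -> no
Matches: []
Count: 0

0


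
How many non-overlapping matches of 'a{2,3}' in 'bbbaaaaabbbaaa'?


Pattern 'a{2,3}' matches between 2 and 3 consecutive a's (greedy).
String: 'bbbaaaaabbbaaa'
Finding runs of a's and applying greedy matching:
  Run at pos 3: 'aaaaa' (length 5)
  Run at pos 11: 'aaa' (length 3)
Matches: ['aaa', 'aa', 'aaa']
Count: 3

3


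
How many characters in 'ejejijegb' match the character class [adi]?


Character class [adi] matches any of: {a, d, i}
Scanning string 'ejejijegb' character by character:
  pos 0: 'e' -> no
  pos 1: 'j' -> no
  pos 2: 'e' -> no
  pos 3: 'j' -> no
  pos 4: 'i' -> MATCH
  pos 5: 'j' -> no
  pos 6: 'e' -> no
  pos 7: 'g' -> no
  pos 8: 'b' -> no
Total matches: 1

1


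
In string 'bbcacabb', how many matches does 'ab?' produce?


Pattern 'ab?' matches 'a' optionally followed by 'b'.
String: 'bbcacabb'
Scanning left to right for 'a' then checking next char:
  Match 1: 'a' (a not followed by b)
  Match 2: 'ab' (a followed by b)
Total matches: 2

2


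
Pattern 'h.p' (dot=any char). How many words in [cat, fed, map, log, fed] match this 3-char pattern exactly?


Pattern 'h.p' means: starts with 'h', any single char, ends with 'p'.
Checking each word (must be exactly 3 chars):
  'cat' (len=3): no
  'fed' (len=3): no
  'map' (len=3): no
  'log' (len=3): no
  'fed' (len=3): no
Matching words: []
Total: 0

0


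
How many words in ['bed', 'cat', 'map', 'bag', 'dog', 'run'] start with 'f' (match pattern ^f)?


Pattern ^f anchors to start of word. Check which words begin with 'f':
  'bed' -> no
  'cat' -> no
  'map' -> no
  'bag' -> no
  'dog' -> no
  'run' -> no
Matching words: []
Count: 0

0


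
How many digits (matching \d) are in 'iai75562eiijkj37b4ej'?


\d matches any digit 0-9.
Scanning 'iai75562eiijkj37b4ej':
  pos 3: '7' -> DIGIT
  pos 4: '5' -> DIGIT
  pos 5: '5' -> DIGIT
  pos 6: '6' -> DIGIT
  pos 7: '2' -> DIGIT
  pos 14: '3' -> DIGIT
  pos 15: '7' -> DIGIT
  pos 17: '4' -> DIGIT
Digits found: ['7', '5', '5', '6', '2', '3', '7', '4']
Total: 8

8


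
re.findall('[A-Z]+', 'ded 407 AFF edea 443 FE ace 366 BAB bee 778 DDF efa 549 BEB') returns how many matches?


Pattern '[A-Z]+' finds one or more uppercase letters.
Text: 'ded 407 AFF edea 443 FE ace 366 BAB bee 778 DDF efa 549 BEB'
Scanning for matches:
  Match 1: 'AFF'
  Match 2: 'FE'
  Match 3: 'BAB'
  Match 4: 'DDF'
  Match 5: 'BEB'
Total matches: 5

5


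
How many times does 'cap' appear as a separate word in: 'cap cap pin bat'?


Scanning each word for exact match 'cap':
  Word 1: 'cap' -> MATCH
  Word 2: 'cap' -> MATCH
  Word 3: 'pin' -> no
  Word 4: 'bat' -> no
Total matches: 2

2


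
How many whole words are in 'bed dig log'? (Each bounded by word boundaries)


Word boundaries (\b) mark the start/end of each word.
Text: 'bed dig log'
Splitting by whitespace:
  Word 1: 'bed'
  Word 2: 'dig'
  Word 3: 'log'
Total whole words: 3

3


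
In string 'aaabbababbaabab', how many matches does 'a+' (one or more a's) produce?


Pattern 'a+' matches one or more consecutive a's.
String: 'aaabbababbaabab'
Scanning for runs of a:
  Match 1: 'aaa' (length 3)
  Match 2: 'a' (length 1)
  Match 3: 'a' (length 1)
  Match 4: 'aa' (length 2)
  Match 5: 'a' (length 1)
Total matches: 5

5


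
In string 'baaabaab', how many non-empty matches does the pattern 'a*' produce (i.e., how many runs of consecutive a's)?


Pattern 'a*' matches zero or more a's. We want non-empty runs of consecutive a's.
String: 'baaabaab'
Walking through the string to find runs of a's:
  Run 1: positions 1-3 -> 'aaa'
  Run 2: positions 5-6 -> 'aa'
Non-empty runs found: ['aaa', 'aa']
Count: 2

2


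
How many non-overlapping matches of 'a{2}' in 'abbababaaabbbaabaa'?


Pattern 'a{2}' matches exactly 2 consecutive a's (greedy, non-overlapping).
String: 'abbababaaabbbaabaa'
Scanning for runs of a's:
  Run at pos 0: 'a' (length 1) -> 0 match(es)
  Run at pos 3: 'a' (length 1) -> 0 match(es)
  Run at pos 5: 'a' (length 1) -> 0 match(es)
  Run at pos 7: 'aaa' (length 3) -> 1 match(es)
  Run at pos 13: 'aa' (length 2) -> 1 match(es)
  Run at pos 16: 'aa' (length 2) -> 1 match(es)
Matches found: ['aa', 'aa', 'aa']
Total: 3

3


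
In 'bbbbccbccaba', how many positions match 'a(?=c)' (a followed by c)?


Lookahead 'a(?=c)' matches 'a' only when followed by 'c'.
String: 'bbbbccbccaba'
Checking each position where char is 'a':
  pos 9: 'a' -> no (next='b')
Matching positions: []
Count: 0

0


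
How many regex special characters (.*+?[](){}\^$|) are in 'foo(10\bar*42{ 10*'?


Regex special characters are: . * + ? [ ] ( ) { } \ ^ $ |
Scanning 'foo(10\bar*42{ 10*':
  pos 3: '(' -> SPECIAL
  pos 6: '\' -> SPECIAL
  pos 10: '*' -> SPECIAL
  pos 13: '{' -> SPECIAL
  pos 17: '*' -> SPECIAL
Special chars found: ['(', '\\', '*', '{', '*']
Total: 5

5


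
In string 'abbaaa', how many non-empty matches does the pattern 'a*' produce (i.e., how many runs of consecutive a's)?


Pattern 'a*' matches zero or more a's. We want non-empty runs of consecutive a's.
String: 'abbaaa'
Walking through the string to find runs of a's:
  Run 1: positions 0-0 -> 'a'
  Run 2: positions 3-5 -> 'aaa'
Non-empty runs found: ['a', 'aaa']
Count: 2

2


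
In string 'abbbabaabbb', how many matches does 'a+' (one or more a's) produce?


Pattern 'a+' matches one or more consecutive a's.
String: 'abbbabaabbb'
Scanning for runs of a:
  Match 1: 'a' (length 1)
  Match 2: 'a' (length 1)
  Match 3: 'aa' (length 2)
Total matches: 3

3


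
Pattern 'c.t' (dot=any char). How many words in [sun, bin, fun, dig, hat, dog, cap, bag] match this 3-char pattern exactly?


Pattern 'c.t' means: starts with 'c', any single char, ends with 't'.
Checking each word (must be exactly 3 chars):
  'sun' (len=3): no
  'bin' (len=3): no
  'fun' (len=3): no
  'dig' (len=3): no
  'hat' (len=3): no
  'dog' (len=3): no
  'cap' (len=3): no
  'bag' (len=3): no
Matching words: []
Total: 0

0


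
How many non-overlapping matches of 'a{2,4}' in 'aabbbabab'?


Pattern 'a{2,4}' matches between 2 and 4 consecutive a's (greedy).
String: 'aabbbabab'
Finding runs of a's and applying greedy matching:
  Run at pos 0: 'aa' (length 2)
  Run at pos 5: 'a' (length 1)
  Run at pos 7: 'a' (length 1)
Matches: ['aa']
Count: 1

1


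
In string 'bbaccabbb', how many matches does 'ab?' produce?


Pattern 'ab?' matches 'a' optionally followed by 'b'.
String: 'bbaccabbb'
Scanning left to right for 'a' then checking next char:
  Match 1: 'a' (a not followed by b)
  Match 2: 'ab' (a followed by b)
Total matches: 2

2


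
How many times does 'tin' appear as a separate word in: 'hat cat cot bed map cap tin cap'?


Scanning each word for exact match 'tin':
  Word 1: 'hat' -> no
  Word 2: 'cat' -> no
  Word 3: 'cot' -> no
  Word 4: 'bed' -> no
  Word 5: 'map' -> no
  Word 6: 'cap' -> no
  Word 7: 'tin' -> MATCH
  Word 8: 'cap' -> no
Total matches: 1

1


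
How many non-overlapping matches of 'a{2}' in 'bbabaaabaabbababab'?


Pattern 'a{2}' matches exactly 2 consecutive a's (greedy, non-overlapping).
String: 'bbabaaabaabbababab'
Scanning for runs of a's:
  Run at pos 2: 'a' (length 1) -> 0 match(es)
  Run at pos 4: 'aaa' (length 3) -> 1 match(es)
  Run at pos 8: 'aa' (length 2) -> 1 match(es)
  Run at pos 12: 'a' (length 1) -> 0 match(es)
  Run at pos 14: 'a' (length 1) -> 0 match(es)
  Run at pos 16: 'a' (length 1) -> 0 match(es)
Matches found: ['aa', 'aa']
Total: 2

2


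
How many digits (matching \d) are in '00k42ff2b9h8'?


\d matches any digit 0-9.
Scanning '00k42ff2b9h8':
  pos 0: '0' -> DIGIT
  pos 1: '0' -> DIGIT
  pos 3: '4' -> DIGIT
  pos 4: '2' -> DIGIT
  pos 7: '2' -> DIGIT
  pos 9: '9' -> DIGIT
  pos 11: '8' -> DIGIT
Digits found: ['0', '0', '4', '2', '2', '9', '8']
Total: 7

7


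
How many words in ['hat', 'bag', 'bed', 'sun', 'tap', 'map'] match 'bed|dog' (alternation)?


Alternation 'bed|dog' matches either 'bed' or 'dog'.
Checking each word:
  'hat' -> no
  'bag' -> no
  'bed' -> MATCH
  'sun' -> no
  'tap' -> no
  'map' -> no
Matches: ['bed']
Count: 1

1


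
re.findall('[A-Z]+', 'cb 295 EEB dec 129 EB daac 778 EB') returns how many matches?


Pattern '[A-Z]+' finds one or more uppercase letters.
Text: 'cb 295 EEB dec 129 EB daac 778 EB'
Scanning for matches:
  Match 1: 'EEB'
  Match 2: 'EB'
  Match 3: 'EB'
Total matches: 3

3


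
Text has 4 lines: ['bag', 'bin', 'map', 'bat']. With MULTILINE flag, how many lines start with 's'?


With MULTILINE flag, ^ matches the start of each line.
Lines: ['bag', 'bin', 'map', 'bat']
Checking which lines start with 's':
  Line 1: 'bag' -> no
  Line 2: 'bin' -> no
  Line 3: 'map' -> no
  Line 4: 'bat' -> no
Matching lines: []
Count: 0

0


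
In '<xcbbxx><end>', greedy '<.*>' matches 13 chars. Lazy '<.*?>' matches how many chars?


Greedy '<.*>' tries to match as MUCH as possible.
Lazy '<.*?>' tries to match as LITTLE as possible.

String: '<xcbbxx><end>'
Greedy '<.*>' starts at first '<' and extends to the LAST '>': '<xcbbxx><end>' (13 chars)
Lazy '<.*?>' starts at first '<' and stops at the FIRST '>': '<xcbbxx>' (8 chars)

8


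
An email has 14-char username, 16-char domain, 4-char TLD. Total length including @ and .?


An email address has format: username@domain.tld
Username length: 14
'@' character: 1
Domain length: 16
'.' character: 1
TLD length: 4
Total = 14 + 1 + 16 + 1 + 4 = 36

36


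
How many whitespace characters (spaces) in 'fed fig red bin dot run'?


\s matches whitespace characters (spaces, tabs, etc.).
Text: 'fed fig red bin dot run'
This text has 6 words separated by spaces.
Number of spaces = number of words - 1 = 6 - 1 = 5

5


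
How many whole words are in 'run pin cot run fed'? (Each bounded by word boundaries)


Word boundaries (\b) mark the start/end of each word.
Text: 'run pin cot run fed'
Splitting by whitespace:
  Word 1: 'run'
  Word 2: 'pin'
  Word 3: 'cot'
  Word 4: 'run'
  Word 5: 'fed'
Total whole words: 5

5


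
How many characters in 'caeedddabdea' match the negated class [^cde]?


Negated class [^cde] matches any char NOT in {c, d, e}
Scanning 'caeedddabdea':
  pos 0: 'c' -> no (excluded)
  pos 1: 'a' -> MATCH
  pos 2: 'e' -> no (excluded)
  pos 3: 'e' -> no (excluded)
  pos 4: 'd' -> no (excluded)
  pos 5: 'd' -> no (excluded)
  pos 6: 'd' -> no (excluded)
  pos 7: 'a' -> MATCH
  pos 8: 'b' -> MATCH
  pos 9: 'd' -> no (excluded)
  pos 10: 'e' -> no (excluded)
  pos 11: 'a' -> MATCH
Total matches: 4

4


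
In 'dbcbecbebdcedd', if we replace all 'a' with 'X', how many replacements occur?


re.sub('a', 'X', text) replaces every occurrence of 'a' with 'X'.
Text: 'dbcbecbebdcedd'
Scanning for 'a':
Total replacements: 0

0


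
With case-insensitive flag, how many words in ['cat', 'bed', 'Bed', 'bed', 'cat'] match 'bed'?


Case-insensitive matching: compare each word's lowercase form to 'bed'.
  'cat' -> lower='cat' -> no
  'bed' -> lower='bed' -> MATCH
  'Bed' -> lower='bed' -> MATCH
  'bed' -> lower='bed' -> MATCH
  'cat' -> lower='cat' -> no
Matches: ['bed', 'Bed', 'bed']
Count: 3

3


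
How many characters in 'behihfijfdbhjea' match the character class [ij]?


Character class [ij] matches any of: {i, j}
Scanning string 'behihfijfdbhjea' character by character:
  pos 0: 'b' -> no
  pos 1: 'e' -> no
  pos 2: 'h' -> no
  pos 3: 'i' -> MATCH
  pos 4: 'h' -> no
  pos 5: 'f' -> no
  pos 6: 'i' -> MATCH
  pos 7: 'j' -> MATCH
  pos 8: 'f' -> no
  pos 9: 'd' -> no
  pos 10: 'b' -> no
  pos 11: 'h' -> no
  pos 12: 'j' -> MATCH
  pos 13: 'e' -> no
  pos 14: 'a' -> no
Total matches: 4

4


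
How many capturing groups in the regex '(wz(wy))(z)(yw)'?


To count capturing groups, count each '(' that starts a group.
Pattern: '(wz(wy))(z)(yw)'
Walking through the pattern:
  Position 0: '(' -> group #1
  Position 3: '(' -> group #2
  Position 8: '(' -> group #3
  Position 11: '(' -> group #4
Total capturing groups: 4

4


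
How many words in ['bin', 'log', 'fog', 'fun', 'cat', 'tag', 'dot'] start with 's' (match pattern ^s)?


Pattern ^s anchors to start of word. Check which words begin with 's':
  'bin' -> no
  'log' -> no
  'fog' -> no
  'fun' -> no
  'cat' -> no
  'tag' -> no
  'dot' -> no
Matching words: []
Count: 0

0


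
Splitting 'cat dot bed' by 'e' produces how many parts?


Splitting by 'e' breaks the string at each occurrence of the separator.
Text: 'cat dot bed'
Parts after split:
  Part 1: 'cat dot b'
  Part 2: 'd'
Total parts: 2

2


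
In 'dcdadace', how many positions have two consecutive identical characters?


Looking for consecutive identical characters in 'dcdadace':
  pos 0-1: 'd' vs 'c' -> different
  pos 1-2: 'c' vs 'd' -> different
  pos 2-3: 'd' vs 'a' -> different
  pos 3-4: 'a' vs 'd' -> different
  pos 4-5: 'd' vs 'a' -> different
  pos 5-6: 'a' vs 'c' -> different
  pos 6-7: 'c' vs 'e' -> different
Consecutive identical pairs: []
Count: 0

0


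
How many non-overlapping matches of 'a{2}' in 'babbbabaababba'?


Pattern 'a{2}' matches exactly 2 consecutive a's (greedy, non-overlapping).
String: 'babbbabaababba'
Scanning for runs of a's:
  Run at pos 1: 'a' (length 1) -> 0 match(es)
  Run at pos 5: 'a' (length 1) -> 0 match(es)
  Run at pos 7: 'aa' (length 2) -> 1 match(es)
  Run at pos 10: 'a' (length 1) -> 0 match(es)
  Run at pos 13: 'a' (length 1) -> 0 match(es)
Matches found: ['aa']
Total: 1

1


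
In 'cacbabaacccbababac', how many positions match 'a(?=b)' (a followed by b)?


Lookahead 'a(?=b)' matches 'a' only when followed by 'b'.
String: 'cacbabaacccbababac'
Checking each position where char is 'a':
  pos 1: 'a' -> no (next='c')
  pos 4: 'a' -> MATCH (next='b')
  pos 6: 'a' -> no (next='a')
  pos 7: 'a' -> no (next='c')
  pos 12: 'a' -> MATCH (next='b')
  pos 14: 'a' -> MATCH (next='b')
  pos 16: 'a' -> no (next='c')
Matching positions: [4, 12, 14]
Count: 3

3


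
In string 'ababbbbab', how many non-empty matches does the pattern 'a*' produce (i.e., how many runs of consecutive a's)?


Pattern 'a*' matches zero or more a's. We want non-empty runs of consecutive a's.
String: 'ababbbbab'
Walking through the string to find runs of a's:
  Run 1: positions 0-0 -> 'a'
  Run 2: positions 2-2 -> 'a'
  Run 3: positions 7-7 -> 'a'
Non-empty runs found: ['a', 'a', 'a']
Count: 3

3


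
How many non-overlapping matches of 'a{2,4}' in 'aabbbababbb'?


Pattern 'a{2,4}' matches between 2 and 4 consecutive a's (greedy).
String: 'aabbbababbb'
Finding runs of a's and applying greedy matching:
  Run at pos 0: 'aa' (length 2)
  Run at pos 5: 'a' (length 1)
  Run at pos 7: 'a' (length 1)
Matches: ['aa']
Count: 1

1


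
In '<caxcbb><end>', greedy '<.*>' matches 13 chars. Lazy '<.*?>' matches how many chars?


Greedy '<.*>' tries to match as MUCH as possible.
Lazy '<.*?>' tries to match as LITTLE as possible.

String: '<caxcbb><end>'
Greedy '<.*>' starts at first '<' and extends to the LAST '>': '<caxcbb><end>' (13 chars)
Lazy '<.*?>' starts at first '<' and stops at the FIRST '>': '<caxcbb>' (8 chars)

8


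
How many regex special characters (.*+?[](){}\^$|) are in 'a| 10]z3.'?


Regex special characters are: . * + ? [ ] ( ) { } \ ^ $ |
Scanning 'a| 10]z3.':
  pos 1: '|' -> SPECIAL
  pos 5: ']' -> SPECIAL
  pos 8: '.' -> SPECIAL
Special chars found: ['|', ']', '.']
Total: 3

3


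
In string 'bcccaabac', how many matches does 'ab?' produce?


Pattern 'ab?' matches 'a' optionally followed by 'b'.
String: 'bcccaabac'
Scanning left to right for 'a' then checking next char:
  Match 1: 'a' (a not followed by b)
  Match 2: 'ab' (a followed by b)
  Match 3: 'a' (a not followed by b)
Total matches: 3

3


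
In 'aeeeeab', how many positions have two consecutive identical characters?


Looking for consecutive identical characters in 'aeeeeab':
  pos 0-1: 'a' vs 'e' -> different
  pos 1-2: 'e' vs 'e' -> MATCH ('ee')
  pos 2-3: 'e' vs 'e' -> MATCH ('ee')
  pos 3-4: 'e' vs 'e' -> MATCH ('ee')
  pos 4-5: 'e' vs 'a' -> different
  pos 5-6: 'a' vs 'b' -> different
Consecutive identical pairs: ['ee', 'ee', 'ee']
Count: 3

3


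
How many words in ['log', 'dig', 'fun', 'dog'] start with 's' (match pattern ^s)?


Pattern ^s anchors to start of word. Check which words begin with 's':
  'log' -> no
  'dig' -> no
  'fun' -> no
  'dog' -> no
Matching words: []
Count: 0

0


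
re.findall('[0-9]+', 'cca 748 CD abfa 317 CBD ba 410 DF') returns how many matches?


Pattern '[0-9]+' finds one or more digits.
Text: 'cca 748 CD abfa 317 CBD ba 410 DF'
Scanning for matches:
  Match 1: '748'
  Match 2: '317'
  Match 3: '410'
Total matches: 3

3


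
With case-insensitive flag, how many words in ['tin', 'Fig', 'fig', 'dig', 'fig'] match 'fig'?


Case-insensitive matching: compare each word's lowercase form to 'fig'.
  'tin' -> lower='tin' -> no
  'Fig' -> lower='fig' -> MATCH
  'fig' -> lower='fig' -> MATCH
  'dig' -> lower='dig' -> no
  'fig' -> lower='fig' -> MATCH
Matches: ['Fig', 'fig', 'fig']
Count: 3

3


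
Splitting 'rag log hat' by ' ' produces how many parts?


Splitting by ' ' breaks the string at each occurrence of the separator.
Text: 'rag log hat'
Parts after split:
  Part 1: 'rag'
  Part 2: 'log'
  Part 3: 'hat'
Total parts: 3

3


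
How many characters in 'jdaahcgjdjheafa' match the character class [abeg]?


Character class [abeg] matches any of: {a, b, e, g}
Scanning string 'jdaahcgjdjheafa' character by character:
  pos 0: 'j' -> no
  pos 1: 'd' -> no
  pos 2: 'a' -> MATCH
  pos 3: 'a' -> MATCH
  pos 4: 'h' -> no
  pos 5: 'c' -> no
  pos 6: 'g' -> MATCH
  pos 7: 'j' -> no
  pos 8: 'd' -> no
  pos 9: 'j' -> no
  pos 10: 'h' -> no
  pos 11: 'e' -> MATCH
  pos 12: 'a' -> MATCH
  pos 13: 'f' -> no
  pos 14: 'a' -> MATCH
Total matches: 6

6


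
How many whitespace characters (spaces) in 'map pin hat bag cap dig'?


\s matches whitespace characters (spaces, tabs, etc.).
Text: 'map pin hat bag cap dig'
This text has 6 words separated by spaces.
Number of spaces = number of words - 1 = 6 - 1 = 5

5


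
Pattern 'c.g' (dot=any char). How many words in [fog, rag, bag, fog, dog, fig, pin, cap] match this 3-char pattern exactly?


Pattern 'c.g' means: starts with 'c', any single char, ends with 'g'.
Checking each word (must be exactly 3 chars):
  'fog' (len=3): no
  'rag' (len=3): no
  'bag' (len=3): no
  'fog' (len=3): no
  'dog' (len=3): no
  'fig' (len=3): no
  'pin' (len=3): no
  'cap' (len=3): no
Matching words: []
Total: 0

0


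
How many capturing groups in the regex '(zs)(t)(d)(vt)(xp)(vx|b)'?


To count capturing groups, count each '(' that starts a group.
Pattern: '(zs)(t)(d)(vt)(xp)(vx|b)'
Walking through the pattern:
  Position 0: '(' -> group #1
  Position 4: '(' -> group #2
  Position 7: '(' -> group #3
  Position 10: '(' -> group #4
  Position 14: '(' -> group #5
  Position 18: '(' -> group #6
Total capturing groups: 6

6


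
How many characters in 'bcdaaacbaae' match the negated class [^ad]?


Negated class [^ad] matches any char NOT in {a, d}
Scanning 'bcdaaacbaae':
  pos 0: 'b' -> MATCH
  pos 1: 'c' -> MATCH
  pos 2: 'd' -> no (excluded)
  pos 3: 'a' -> no (excluded)
  pos 4: 'a' -> no (excluded)
  pos 5: 'a' -> no (excluded)
  pos 6: 'c' -> MATCH
  pos 7: 'b' -> MATCH
  pos 8: 'a' -> no (excluded)
  pos 9: 'a' -> no (excluded)
  pos 10: 'e' -> MATCH
Total matches: 5

5


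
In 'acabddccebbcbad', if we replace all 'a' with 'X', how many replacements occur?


re.sub('a', 'X', text) replaces every occurrence of 'a' with 'X'.
Text: 'acabddccebbcbad'
Scanning for 'a':
  pos 0: 'a' -> replacement #1
  pos 2: 'a' -> replacement #2
  pos 13: 'a' -> replacement #3
Total replacements: 3

3


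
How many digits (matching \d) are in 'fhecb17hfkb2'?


\d matches any digit 0-9.
Scanning 'fhecb17hfkb2':
  pos 5: '1' -> DIGIT
  pos 6: '7' -> DIGIT
  pos 11: '2' -> DIGIT
Digits found: ['1', '7', '2']
Total: 3

3


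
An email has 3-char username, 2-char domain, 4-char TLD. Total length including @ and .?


An email address has format: username@domain.tld
Username length: 3
'@' character: 1
Domain length: 2
'.' character: 1
TLD length: 4
Total = 3 + 1 + 2 + 1 + 4 = 11

11


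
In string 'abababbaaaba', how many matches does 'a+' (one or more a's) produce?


Pattern 'a+' matches one or more consecutive a's.
String: 'abababbaaaba'
Scanning for runs of a:
  Match 1: 'a' (length 1)
  Match 2: 'a' (length 1)
  Match 3: 'a' (length 1)
  Match 4: 'aaa' (length 3)
  Match 5: 'a' (length 1)
Total matches: 5

5


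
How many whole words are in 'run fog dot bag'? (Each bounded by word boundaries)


Word boundaries (\b) mark the start/end of each word.
Text: 'run fog dot bag'
Splitting by whitespace:
  Word 1: 'run'
  Word 2: 'fog'
  Word 3: 'dot'
  Word 4: 'bag'
Total whole words: 4

4


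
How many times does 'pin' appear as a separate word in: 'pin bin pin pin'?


Scanning each word for exact match 'pin':
  Word 1: 'pin' -> MATCH
  Word 2: 'bin' -> no
  Word 3: 'pin' -> MATCH
  Word 4: 'pin' -> MATCH
Total matches: 3

3


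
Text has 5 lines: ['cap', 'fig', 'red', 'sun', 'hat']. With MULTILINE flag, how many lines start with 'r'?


With MULTILINE flag, ^ matches the start of each line.
Lines: ['cap', 'fig', 'red', 'sun', 'hat']
Checking which lines start with 'r':
  Line 1: 'cap' -> no
  Line 2: 'fig' -> no
  Line 3: 'red' -> MATCH
  Line 4: 'sun' -> no
  Line 5: 'hat' -> no
Matching lines: ['red']
Count: 1

1
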